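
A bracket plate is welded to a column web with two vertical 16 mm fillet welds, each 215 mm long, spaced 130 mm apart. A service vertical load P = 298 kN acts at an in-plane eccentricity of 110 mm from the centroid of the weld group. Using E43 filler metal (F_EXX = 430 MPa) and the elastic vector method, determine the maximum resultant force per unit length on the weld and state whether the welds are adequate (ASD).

Total weld length L_w = 430 mm. Treat welds as unit-width lines.
Polar moment about centroid: J = 2[d³/12 + d(b/2)²] = 2[215³/12 + 215×65²] = 3473000 mm³.
Direct shear f_v = P/L_w = 298×10³ / 430 = 693 N/mm (vertical).
Torsion M = P·e = 298×10³ × 110 = 32780000 N·mm.
Critical point at (x, y) = (65, 107.5) from centroid. f_tx = M·y/J = 1015 N/mm; f_ty = M·x/J = 613.5 N/mm.
Resultant f_max = √[f_tx² + (f_v + f_ty)²] = √[1015² + (693 + 613.5)²] = 1654 N/mm.
Capacity per unit length: r_n/Ω = (1/2.0) × 0.6 × 430 × (0.707 × 16) = 1459 N/mm.
1654 > 1459 → NOT adequate.

f_max ≈ 1650 N/mm; NOT adequate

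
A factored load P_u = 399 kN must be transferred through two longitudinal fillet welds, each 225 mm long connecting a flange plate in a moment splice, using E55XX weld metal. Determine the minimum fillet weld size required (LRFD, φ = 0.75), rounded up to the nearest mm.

w = 6 mm

E55XX → F_EXX = 550 MPa.
Total weld length L = 450 mm.
Required throat t_e = P_u / (φ × 0.6 F_EXX × L) = 399 / (0.75 × 0.6 × 550 × 450 × 10⁻³) = 3.582 mm.
Required leg w = t_e / 0.707 = 5.067 mm → use 6 mm.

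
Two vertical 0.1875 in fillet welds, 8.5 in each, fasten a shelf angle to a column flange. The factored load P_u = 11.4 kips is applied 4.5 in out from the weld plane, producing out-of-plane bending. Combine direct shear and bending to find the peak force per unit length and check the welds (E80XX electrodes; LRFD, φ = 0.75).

E80XX → F_EXX = 80 ksi.
L_w = 2 × 8.5 = 17 in; section modulus (unit throat) S = 2 × L²/6 = 24.08 in².
Direct shear f_v = P/L_w = 11.4/17 = 0.6706 kip/in.
Moment M = P × e = 11.4 × 4.5 = 51.3 kip·in; bending f_b = M/S = 2.13 kip/in.
f_max = √(f_v² + f_b²) = √(0.6706² + 2.13²) = 2.233 kip/in.
φr_n = 0.75 × 0.6 × 80 × (0.707 × 0.1875) = 4.772 kip/in → adequate.

f_max ≈ 2.23 kip/in; adequate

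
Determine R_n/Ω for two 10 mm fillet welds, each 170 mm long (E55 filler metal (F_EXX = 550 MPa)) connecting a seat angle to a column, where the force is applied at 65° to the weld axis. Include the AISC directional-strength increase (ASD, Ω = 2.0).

R_n/Ω ≈ 568 kN

t_e = 0.707 × 10 = 7.07 mm; A_we = 7.07 × 340 = 2404 mm².
Directional factor: 1.0 + 0.5 sin^1.5(65°) = 1.431.
F_nw = 0.6 × 550 × 1.431 = 472.4 MPa.
R_n/Ω = (472.4 × 2404) / 2.0 × 10⁻³ = 567.7 kN.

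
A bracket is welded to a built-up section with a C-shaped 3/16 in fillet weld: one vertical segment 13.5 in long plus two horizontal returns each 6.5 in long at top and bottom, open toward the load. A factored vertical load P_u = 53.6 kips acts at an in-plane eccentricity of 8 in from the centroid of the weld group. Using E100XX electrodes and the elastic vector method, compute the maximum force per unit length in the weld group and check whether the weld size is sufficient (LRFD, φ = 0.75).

f_max ≈ 5.36 kip/in; adequate

E100XX → F_EXX = 100 ksi.
Total weld length L_w = 26.5 in. Treat welds as unit-width lines.
Centroid: x̄ = 2×6.5×3.25 / 26.5 = 1.594 in from the vertical weld.
Polar moment about centroid: J = I_x + I_y = [13.5³/12 + 2×6.5×6.75²] + [13.5×1.594² + 2(6.5³/12 + 6.5×1.656²)] = 913.1 in³.
Direct shear f_v = P/L_w = 53.6 / 26.5 = 2.023 kip/in (vertical).
Torsion M = P·e = 53.6 × 8 = 428.8 kip·in.
Critical point at (x, y) = (4.906, 6.75) from centroid. f_tx = M·y/J = 3.17 kip/in; f_ty = M·x/J = 2.304 kip/in.
Resultant f_max = √[f_tx² + (f_v + f_ty)²] = √[3.17² + (2.023 + 2.304)²] = 5.363 kip/in.
Capacity per unit length: φr_n = 0.75 × 0.6 × 100 × (0.707 × 0.1875) = 5.965 kip/in.
5.363 ≤ 5.965 → adequate.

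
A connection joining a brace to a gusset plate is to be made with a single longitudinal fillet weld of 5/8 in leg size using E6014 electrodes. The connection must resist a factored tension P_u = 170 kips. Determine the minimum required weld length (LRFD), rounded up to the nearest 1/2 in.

E60XX → F_EXX = 60 ksi.
Throat t_e = 0.707 × 0.625 = 0.4419 in.
φr_n = 0.75 × 0.6 × 60 × 0.4419 = 11.93 kips/in.
L_req = P_u / φr_n = 170 / 11.93 = 14.25 in total.
Round up → use L = 14.5 in.

L = 14.5 in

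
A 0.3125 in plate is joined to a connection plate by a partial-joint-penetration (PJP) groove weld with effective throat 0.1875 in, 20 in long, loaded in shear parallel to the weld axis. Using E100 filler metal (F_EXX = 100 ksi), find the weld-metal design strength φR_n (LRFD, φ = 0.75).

Effective throat (given) t_e = 0.1875 in.
A_we = 0.1875 × 20 = 3.75 in².
F_nw = 0.6 F_EXX = 60 ksi.
φR_n = 0.75 × 60 × 3.75 = 168.8 kips.

φR_n ≈ 169 kips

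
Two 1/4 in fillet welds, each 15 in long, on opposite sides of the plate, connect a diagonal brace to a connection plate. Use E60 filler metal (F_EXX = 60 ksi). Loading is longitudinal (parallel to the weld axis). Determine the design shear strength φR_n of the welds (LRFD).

φR_n ≈ 143 kips

Effective throat t_e = 0.707 × 0.25 = 0.1767 in.
Total length L = 30 in; A_we = 0.1767 × 30 = 5.302 in².
F_nw = 0.6 F_EXX = 0.6 × 60 = 36 ksi.
φR_n = 0.75 × 36 × 5.302 = 143.2 kips.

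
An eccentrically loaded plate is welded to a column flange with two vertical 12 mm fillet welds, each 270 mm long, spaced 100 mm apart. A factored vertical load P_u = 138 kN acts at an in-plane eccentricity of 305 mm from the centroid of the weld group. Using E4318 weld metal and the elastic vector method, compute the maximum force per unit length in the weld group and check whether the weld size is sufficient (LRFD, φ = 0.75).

E43XX → F_EXX = 430 MPa.
Total weld length L_w = 540 mm. Treat welds as unit-width lines.
Polar moment about centroid: J = 2[d³/12 + d(b/2)²] = 2[270³/12 + 270×50²] = 4630000 mm³.
Direct shear f_v = P/L_w = 138×10³ / 540 = 255.6 N/mm (vertical).
Torsion M = P·e = 138×10³ × 305 = 42090000 N·mm.
Critical point at (x, y) = (50, 135) from centroid. f_tx = M·y/J = 1227 N/mm; f_ty = M·x/J = 454.5 N/mm.
Resultant f_max = √[f_tx² + (f_v + f_ty)²] = √[1227² + (255.6 + 454.5)²] = 1418 N/mm.
Capacity per unit length: φr_n = 0.75 × 0.6 × 430 × (0.707 × 12) = 1642 N/mm.
1418 ≤ 1642 → adequate.

f_max ≈ 1420 N/mm; adequate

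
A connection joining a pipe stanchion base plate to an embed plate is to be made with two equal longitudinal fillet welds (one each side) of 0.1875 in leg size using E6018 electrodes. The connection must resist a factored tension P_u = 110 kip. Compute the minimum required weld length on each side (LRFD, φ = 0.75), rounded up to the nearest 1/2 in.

L = 15.5 in on each side

E60XX → F_EXX = 60 ksi.
Throat t_e = 0.707 × 0.1875 = 0.1326 in.
φr_n = 0.75 × 0.6 × 60 × 0.1326 = 3.579 kip/in.
L_req = P_u / φr_n = 110 / 3.579 = 30.73 in total.
Per side: 30.73 / 2 = 15.37 in.
Round up → use L = 15.5 in on each side.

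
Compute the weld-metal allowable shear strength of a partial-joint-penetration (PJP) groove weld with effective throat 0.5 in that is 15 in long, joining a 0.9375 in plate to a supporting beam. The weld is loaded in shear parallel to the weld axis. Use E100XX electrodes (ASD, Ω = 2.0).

E100XX → F_EXX = 100 ksi.
Effective throat (given) t_e = 0.5 in.
A_we = 0.5 × 15 = 7.5 in².
F_nw = 0.6 F_EXX = 60 ksi.
R_n/Ω = (60 × 7.5) / 2.0 = 225 kips.

R_n/Ω ≈ 225 kips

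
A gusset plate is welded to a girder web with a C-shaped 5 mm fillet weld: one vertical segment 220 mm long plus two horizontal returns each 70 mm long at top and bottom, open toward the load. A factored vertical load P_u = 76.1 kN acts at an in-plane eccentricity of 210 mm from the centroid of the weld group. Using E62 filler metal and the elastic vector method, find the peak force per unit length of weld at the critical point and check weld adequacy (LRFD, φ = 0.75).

E62XX → F_EXX = 620 MPa.
Total weld length L_w = 360 mm. Treat welds as unit-width lines.
Centroid: x̄ = 2×70×35 / 360 = 13.61 mm from the vertical weld.
Polar moment about centroid: J = I_x + I_y = [220³/12 + 2×70×110²] + [220×13.61² + 2(70³/12 + 70×21.39²)] = 2743000 mm³.
Direct shear f_v = P/L_w = 76.1×10³ / 360 = 211.4 N/mm (vertical).
Torsion M = P·e = 76.1×10³ × 210 = 15981000 N·mm.
Critical point at (x, y) = (56.39, 110) from centroid. f_tx = M·y/J = 640.8 N/mm; f_ty = M·x/J = 328.5 N/mm.
Resultant f_max = √[f_tx² + (f_v + f_ty)²] = √[640.8² + (211.4 + 328.5)²] = 837.9 N/mm.
Capacity per unit length: φr_n = 0.75 × 0.6 × 620 × (0.707 × 5) = 986.3 N/mm.
837.9 ≤ 986.3 → adequate.

f_max ≈ 838 N/mm; adequate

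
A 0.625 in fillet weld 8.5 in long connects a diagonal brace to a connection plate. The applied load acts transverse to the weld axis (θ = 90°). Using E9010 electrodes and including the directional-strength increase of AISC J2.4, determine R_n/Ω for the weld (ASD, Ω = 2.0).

E90XX → F_EXX = 90 ksi.
t_e = 0.707 × 0.625 = 0.4419 in; A_we = 0.4419 × 8.5 = 3.756 in².
Directional factor: 1.0 + 0.5 sin^1.5(90°) = 1.5.
F_nw = 0.6 × 90 × 1.5 = 81 ksi.
R_n/Ω = (81 × 3.756) / 2.0 = 152.1 kip.

R_n/Ω ≈ 152 kip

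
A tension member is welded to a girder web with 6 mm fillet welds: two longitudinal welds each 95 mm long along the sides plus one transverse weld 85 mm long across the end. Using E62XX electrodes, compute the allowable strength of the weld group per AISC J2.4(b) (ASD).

E62XX → F_EXX = 620 MPa.
t_e = 0.707 × 6 = 4.242 mm.
R_nwl = 0.6 × 620 × 4.242 × 190 × 10⁻³ = 299.8 kN (longitudinal, 2 welds).
R_nwt = 0.6 × 620 × 4.242 × 85 × 10⁻³ = 134.1 kN (transverse, base value).
(i) R_nwl + R_nwt = 434 kN; (ii) 0.85 R_nwl + 1.5 R_nwt = 456 kN.
R_n = max = 456 kN [governs: (ii)]; R_n/Ω = 228 kN.

R_n/Ω ≈ 228 kN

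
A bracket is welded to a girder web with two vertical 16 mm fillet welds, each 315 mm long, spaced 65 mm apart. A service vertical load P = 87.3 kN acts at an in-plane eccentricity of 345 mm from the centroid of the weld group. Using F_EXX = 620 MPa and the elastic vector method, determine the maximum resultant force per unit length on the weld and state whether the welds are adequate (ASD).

f_max ≈ 863 N/mm; adequate

Total weld length L_w = 630 mm. Treat welds as unit-width lines.
Polar moment about centroid: J = 2[d³/12 + d(b/2)²] = 2[315³/12 + 315×32.5²] = 5875000 mm³.
Direct shear f_v = P/L_w = 87.3×10³ / 630 = 138.6 N/mm (vertical).
Torsion M = P·e = 87.3×10³ × 345 = 30118000 N·mm.
Critical point at (x, y) = (32.5, 157.5) from centroid. f_tx = M·y/J = 807.5 N/mm; f_ty = M·x/J = 166.6 N/mm.
Resultant f_max = √[f_tx² + (f_v + f_ty)²] = √[807.5² + (138.6 + 166.6)²] = 863.2 N/mm.
Capacity per unit length: r_n/Ω = (1/2.0) × 0.6 × 620 × (0.707 × 16) = 2104 N/mm.
863.2 ≤ 2104 → adequate.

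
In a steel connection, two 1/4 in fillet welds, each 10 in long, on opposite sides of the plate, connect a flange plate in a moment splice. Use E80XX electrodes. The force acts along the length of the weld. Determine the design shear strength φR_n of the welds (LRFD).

E80XX → F_EXX = 80 ksi.
Effective throat t_e = 0.707 × 0.25 = 0.1767 in.
Total length L = 20 in; A_we = 0.1767 × 20 = 3.535 in².
F_nw = 0.6 F_EXX = 0.6 × 80 = 48 ksi.
φR_n = 0.75 × 48 × 3.535 = 127.3 kips.

φR_n ≈ 127 kips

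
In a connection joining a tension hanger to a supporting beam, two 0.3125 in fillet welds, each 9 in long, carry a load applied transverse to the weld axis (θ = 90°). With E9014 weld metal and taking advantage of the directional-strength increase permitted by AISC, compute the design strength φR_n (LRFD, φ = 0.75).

E90XX → F_EXX = 90 ksi.
t_e = 0.707 × 0.3125 = 0.2209 in; A_we = 0.2209 × 18 = 3.977 in².
Directional factor: 1.0 + 0.5 sin^1.5(90°) = 1.5.
F_nw = 0.6 × 90 × 1.5 = 81 ksi.
φR_n = 0.75 × 81 × 3.977 = 241.6 kip.

φR_n ≈ 242 kip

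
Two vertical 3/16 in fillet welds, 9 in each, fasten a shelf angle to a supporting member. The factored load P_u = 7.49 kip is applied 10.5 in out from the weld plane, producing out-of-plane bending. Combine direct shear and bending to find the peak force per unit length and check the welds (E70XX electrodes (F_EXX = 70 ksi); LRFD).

f_max ≈ 2.94 kip/in; adequate

L_w = 2 × 9 = 18 in; section modulus (unit throat) S = 2 × L²/6 = 27 in².
Direct shear f_v = P/L_w = 7.49/18 = 0.4161 kip/in.
Moment M = P × e = 7.49 × 10.5 = 78.645 kip·in; bending f_b = M/S = 2.913 kip/in.
f_max = √(f_v² + f_b²) = √(0.4161² + 2.913²) = 2.942 kip/in.
φr_n = 0.75 × 0.6 × 70 × (0.707 × 0.1875) = 4.176 kip/in → adequate.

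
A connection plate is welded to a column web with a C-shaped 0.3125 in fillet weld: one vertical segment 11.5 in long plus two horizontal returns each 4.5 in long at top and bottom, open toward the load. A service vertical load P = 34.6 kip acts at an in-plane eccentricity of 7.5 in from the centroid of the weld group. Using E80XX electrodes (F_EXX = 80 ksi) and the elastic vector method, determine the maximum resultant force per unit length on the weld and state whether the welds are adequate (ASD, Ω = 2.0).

Total weld length L_w = 20.5 in. Treat welds as unit-width lines.
Centroid: x̄ = 2×4.5×2.25 / 20.5 = 0.9878 in from the vertical weld.
Polar moment about centroid: J = I_x + I_y = [11.5³/12 + 2×4.5×5.75²] + [11.5×0.9878² + 2(4.5³/12 + 4.5×1.262²)] = 465 in³.
Direct shear f_v = P/L_w = 34.6 / 20.5 = 1.688 kip/in (vertical).
Torsion M = P·e = 34.6 × 7.5 = 259.5 kip·in.
Critical point at (x, y) = (3.512, 5.75) from centroid. f_tx = M·y/J = 3.209 kip/in; f_ty = M·x/J = 1.96 kip/in.
Resultant f_max = √[f_tx² + (f_v + f_ty)²] = √[3.209² + (1.688 + 1.96)²] = 4.858 kip/in.
Capacity per unit length: r_n/Ω = (1/2.0) × 0.6 × 80 × (0.707 × 0.3125) = 5.302 kip/in.
4.858 ≤ 5.302 → adequate.

f_max ≈ 4.86 kip/in; adequate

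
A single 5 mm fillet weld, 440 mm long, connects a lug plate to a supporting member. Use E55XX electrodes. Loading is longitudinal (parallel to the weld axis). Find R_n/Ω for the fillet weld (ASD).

R_n/Ω ≈ 257 kN

E55XX → F_EXX = 550 MPa.
Effective throat t_e = 0.707 × 5 = 3.535 mm.
Total length L = 440 mm; A_we = 3.535 × 440 = 1555 mm².
F_nw = 0.6 F_EXX = 0.6 × 550 = 330 MPa.
R_n = 330 × 1555 × 10⁻³ = 513.3 kN; R_n/Ω = 513.3/2.0 = 256.6 kN.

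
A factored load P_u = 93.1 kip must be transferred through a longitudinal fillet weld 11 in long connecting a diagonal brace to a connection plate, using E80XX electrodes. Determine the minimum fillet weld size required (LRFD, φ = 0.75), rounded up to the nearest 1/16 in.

E80XX → F_EXX = 80 ksi.
Total weld length L = 11 in.
Required throat t_e = P_u / (φ × 0.6 F_EXX × L) = 93.1 / (0.75 × 0.6 × 80 × 11) = 0.2351 in.
Required leg w = t_e / 0.707 = 0.3325 in → use 3/8 in.

w = 3/8 in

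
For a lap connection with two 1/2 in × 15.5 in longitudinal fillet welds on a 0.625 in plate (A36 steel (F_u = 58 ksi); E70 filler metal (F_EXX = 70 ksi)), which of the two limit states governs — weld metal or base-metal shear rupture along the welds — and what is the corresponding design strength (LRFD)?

φR_n ≈ 345 kips (weld metal governs)

t_e = 0.707 × 0.5 = 0.3535 in; L = 31 in.
Weld metal: φR_n = 0.75 × 0.6 × 70 × 0.3535 × 31 = 345.2 kips.
Base metal (shear rupture): φR_n = 0.75 × 0.6 × 58 × 0.625 × 31 = 505.7 kips.
Governing: weld metal.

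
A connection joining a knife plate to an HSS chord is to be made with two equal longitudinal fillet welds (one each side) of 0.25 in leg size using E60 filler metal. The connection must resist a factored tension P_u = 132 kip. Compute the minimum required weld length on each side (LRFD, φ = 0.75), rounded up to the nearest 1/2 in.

L = 14 in on each side

E60XX → F_EXX = 60 ksi.
Throat t_e = 0.707 × 0.25 = 0.1767 in.
φr_n = 0.75 × 0.6 × 60 × 0.1767 = 4.772 kip/in.
L_req = P_u / φr_n = 132 / 4.772 = 27.66 in total.
Per side: 27.66 / 2 = 13.83 in.
Round up → use L = 14 in on each side.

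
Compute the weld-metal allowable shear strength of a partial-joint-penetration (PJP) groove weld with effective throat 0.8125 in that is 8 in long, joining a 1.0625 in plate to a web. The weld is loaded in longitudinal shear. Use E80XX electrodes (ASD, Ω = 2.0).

R_n/Ω ≈ 156 kips

E80XX → F_EXX = 80 ksi.
Effective throat (given) t_e = 0.8125 in.
A_we = 0.8125 × 8 = 6.5 in².
F_nw = 0.6 F_EXX = 48 ksi.
R_n/Ω = (48 × 6.5) / 2.0 = 156 kips.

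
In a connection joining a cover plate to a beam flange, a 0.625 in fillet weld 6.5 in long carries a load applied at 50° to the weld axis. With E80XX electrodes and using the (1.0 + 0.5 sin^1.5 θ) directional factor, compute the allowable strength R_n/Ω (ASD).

R_n/Ω ≈ 92 kip

E80XX → F_EXX = 80 ksi.
t_e = 0.707 × 0.625 = 0.4419 in; A_we = 0.4419 × 6.5 = 2.872 in².
Directional factor: 1.0 + 0.5 sin^1.5(50°) = 1.335.
F_nw = 0.6 × 80 × 1.335 = 64.09 ksi.
R_n/Ω = (64.09 × 2.872) / 2.0 = 92.04 kip.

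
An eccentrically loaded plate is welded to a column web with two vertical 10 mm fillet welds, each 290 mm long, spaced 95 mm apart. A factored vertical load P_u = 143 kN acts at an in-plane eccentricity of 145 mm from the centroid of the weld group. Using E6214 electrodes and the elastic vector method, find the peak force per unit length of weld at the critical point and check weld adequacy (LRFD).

E62XX → F_EXX = 620 MPa.
Total weld length L_w = 580 mm. Treat welds as unit-width lines.
Polar moment about centroid: J = 2[d³/12 + d(b/2)²] = 2[290³/12 + 290×47.5²] = 5373000 mm³.
Direct shear f_v = P/L_w = 143×10³ / 580 = 246.6 N/mm (vertical).
Torsion M = P·e = 143×10³ × 145 = 20735000 N·mm.
Critical point at (x, y) = (47.5, 145) from centroid. f_tx = M·y/J = 559.5 N/mm; f_ty = M·x/J = 183.3 N/mm.
Resultant f_max = √[f_tx² + (f_v + f_ty)²] = √[559.5² + (246.6 + 183.3)²] = 705.6 N/mm.
Capacity per unit length: φr_n = 0.75 × 0.6 × 620 × (0.707 × 10) = 1973 N/mm.
705.6 ≤ 1973 → adequate.

f_max ≈ 706 N/mm; adequate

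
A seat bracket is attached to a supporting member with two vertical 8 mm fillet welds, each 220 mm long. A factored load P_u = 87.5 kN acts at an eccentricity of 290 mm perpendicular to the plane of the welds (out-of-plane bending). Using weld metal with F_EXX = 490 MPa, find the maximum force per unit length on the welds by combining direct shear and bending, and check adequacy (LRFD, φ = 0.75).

f_max ≈ 1590 N/mm; NOT adequate

L_w = 2 × 220 = 440 mm; section modulus (unit throat) S = 2 × L²/6 = 16130 mm².
Direct shear f_v = P/L_w = 87.5×10³/440 = 198.9 N/mm.
Moment M = P × e = 87.5×10³ × 290 = 25375000 N·mm; bending f_b = M/S = 1573 N/mm.
f_max = √(f_v² + f_b²) = √(198.9² + 1573²) = 1585 N/mm.
φr_n = 0.75 × 0.6 × 490 × (0.707 × 8) = 1247 N/mm → NOT adequate.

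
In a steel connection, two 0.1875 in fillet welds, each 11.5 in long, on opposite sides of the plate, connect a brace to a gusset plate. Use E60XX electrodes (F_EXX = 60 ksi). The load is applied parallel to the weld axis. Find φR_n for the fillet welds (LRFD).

φR_n ≈ 82.3 kip

Effective throat t_e = 0.707 × 0.1875 = 0.1326 in.
Total length L = 23 in; A_we = 0.1326 × 23 = 3.049 in².
F_nw = 0.6 F_EXX = 0.6 × 60 = 36 ksi.
φR_n = 0.75 × 36 × 3.049 = 82.32 kip.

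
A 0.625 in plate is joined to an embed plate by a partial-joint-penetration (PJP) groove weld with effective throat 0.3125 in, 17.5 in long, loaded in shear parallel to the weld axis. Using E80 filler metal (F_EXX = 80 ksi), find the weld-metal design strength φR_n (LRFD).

Effective throat (given) t_e = 0.3125 in.
A_we = 0.3125 × 17.5 = 5.469 in².
F_nw = 0.6 F_EXX = 48 ksi.
φR_n = 0.75 × 48 × 5.469 = 196.9 kips.

φR_n ≈ 197 kips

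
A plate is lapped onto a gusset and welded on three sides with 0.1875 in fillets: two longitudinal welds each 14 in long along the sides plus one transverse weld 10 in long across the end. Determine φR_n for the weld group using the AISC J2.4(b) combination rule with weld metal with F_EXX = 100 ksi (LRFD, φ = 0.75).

t_e = 0.707 × 0.1875 = 0.1326 in.
R_nwl = 0.6 × 100 × 0.1326 × 28 = 222.7 kips (longitudinal, 2 welds).
R_nwt = 0.6 × 100 × 0.1326 × 10 = 79.54 kips (transverse, base value).
(i) R_nwl + R_nwt = 302.2 kips; (ii) 0.85 R_nwl + 1.5 R_nwt = 308.6 kips.
R_n = max = 308.6 kips [governs: (ii)]; φR_n = 231.5 kips.

φR_n ≈ 231 kips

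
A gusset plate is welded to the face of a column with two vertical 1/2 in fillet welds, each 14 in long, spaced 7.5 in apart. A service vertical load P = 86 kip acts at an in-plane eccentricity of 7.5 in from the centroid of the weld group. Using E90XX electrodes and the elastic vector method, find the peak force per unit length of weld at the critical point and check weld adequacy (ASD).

E90XX → F_EXX = 90 ksi.
Total weld length L_w = 28 in. Treat welds as unit-width lines.
Polar moment about centroid: J = 2[d³/12 + d(b/2)²] = 2[14³/12 + 14×3.75²] = 851.1 in³.
Direct shear f_v = P/L_w = 86 / 28 = 3.071 kip/in (vertical).
Torsion M = P·e = 86 × 7.5 = 645 kip·in.
Critical point at (x, y) = (3.75, 7) from centroid. f_tx = M·y/J = 5.305 kip/in; f_ty = M·x/J = 2.842 kip/in.
Resultant f_max = √[f_tx² + (f_v + f_ty)²] = √[5.305² + (3.071 + 2.842)²] = 7.944 kip/in.
Capacity per unit length: r_n/Ω = (1/2.0) × 0.6 × 90 × (0.707 × 0.5) = 9.544 kip/in.
7.944 ≤ 9.544 → adequate.

f_max ≈ 7.94 kip/in; adequate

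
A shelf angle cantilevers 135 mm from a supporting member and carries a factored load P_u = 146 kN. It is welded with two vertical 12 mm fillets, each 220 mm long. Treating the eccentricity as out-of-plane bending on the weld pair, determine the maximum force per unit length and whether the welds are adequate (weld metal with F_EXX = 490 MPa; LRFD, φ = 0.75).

f_max ≈ 1270 N/mm; adequate

L_w = 2 × 220 = 440 mm; section modulus (unit throat) S = 2 × L²/6 = 16130 mm².
Direct shear f_v = P/L_w = 146×10³/440 = 331.8 N/mm.
Moment M = P × e = 146×10³ × 135 = 19710000 N·mm; bending f_b = M/S = 1222 N/mm.
f_max = √(f_v² + f_b²) = √(331.8² + 1222²) = 1266 N/mm.
φr_n = 0.75 × 0.6 × 490 × (0.707 × 12) = 1871 N/mm → adequate.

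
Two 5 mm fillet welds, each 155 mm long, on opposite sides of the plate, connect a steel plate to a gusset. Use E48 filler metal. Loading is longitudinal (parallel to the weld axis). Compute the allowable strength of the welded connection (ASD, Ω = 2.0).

E48XX → F_EXX = 480 MPa.
Effective throat t_e = 0.707 × 5 = 3.535 mm.
Total length L = 310 mm; A_we = 3.535 × 310 = 1096 mm².
F_nw = 0.6 F_EXX = 0.6 × 480 = 288 MPa.
R_n = 288 × 1096 × 10⁻³ = 315.6 kN; R_n/Ω = 315.6/2.0 = 157.8 kN.

R_n/Ω ≈ 158 kN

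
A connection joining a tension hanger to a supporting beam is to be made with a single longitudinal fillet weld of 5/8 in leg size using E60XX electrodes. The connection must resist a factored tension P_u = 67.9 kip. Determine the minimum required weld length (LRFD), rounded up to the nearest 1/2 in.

L = 6 in

E60XX → F_EXX = 60 ksi.
Throat t_e = 0.707 × 0.625 = 0.4419 in.
φr_n = 0.75 × 0.6 × 60 × 0.4419 = 11.93 kip/in.
L_req = P_u / φr_n = 67.9 / 11.93 = 5.691 in total.
Round up → use L = 6 in.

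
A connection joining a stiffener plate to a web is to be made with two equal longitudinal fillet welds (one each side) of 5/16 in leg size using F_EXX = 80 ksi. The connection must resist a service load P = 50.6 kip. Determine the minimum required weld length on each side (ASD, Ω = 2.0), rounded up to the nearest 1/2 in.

L = 5 in on each side

Throat t_e = 0.707 × 0.3125 = 0.2209 in.
r_n/Ω = (0.6 × 80 × 0.2209) / 2.0 = 5.302 kip/in.
L_req = P / (r_n/Ω) = 50.6 / 5.302 = 9.543 in total.
Per side: 9.543 / 2 = 4.771 in.
Round up → use L = 5 in on each side.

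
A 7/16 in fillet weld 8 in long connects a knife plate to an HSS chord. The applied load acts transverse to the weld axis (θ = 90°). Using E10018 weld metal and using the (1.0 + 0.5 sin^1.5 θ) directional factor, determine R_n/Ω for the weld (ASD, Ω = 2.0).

E100XX → F_EXX = 100 ksi.
t_e = 0.707 × 0.4375 = 0.3093 in; A_we = 0.3093 × 8 = 2.474 in².
Directional factor: 1.0 + 0.5 sin^1.5(90°) = 1.5.
F_nw = 0.6 × 100 × 1.5 = 90 ksi.
R_n/Ω = (90 × 2.474) / 2.0 = 111.4 kips.

R_n/Ω ≈ 111 kips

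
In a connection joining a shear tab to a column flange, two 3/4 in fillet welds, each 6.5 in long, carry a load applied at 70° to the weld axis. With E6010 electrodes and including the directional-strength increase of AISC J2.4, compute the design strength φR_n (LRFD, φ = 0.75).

E60XX → F_EXX = 60 ksi.
t_e = 0.707 × 0.75 = 0.5302 in; A_we = 0.5302 × 13 = 6.893 in².
Directional factor: 1.0 + 0.5 sin^1.5(70°) = 1.455.
F_nw = 0.6 × 60 × 1.455 = 52.4 ksi.
φR_n = 0.75 × 52.4 × 6.893 = 270.9 kips.

φR_n ≈ 271 kips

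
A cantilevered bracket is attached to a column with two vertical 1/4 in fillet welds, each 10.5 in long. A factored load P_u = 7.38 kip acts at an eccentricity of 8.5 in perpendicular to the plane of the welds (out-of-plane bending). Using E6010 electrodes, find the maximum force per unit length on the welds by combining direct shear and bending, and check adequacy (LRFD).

E60XX → F_EXX = 60 ksi.
L_w = 2 × 10.5 = 21 in; section modulus (unit throat) S = 2 × L²/6 = 36.75 in².
Direct shear f_v = P/L_w = 7.38/21 = 0.3514 kip/in.
Moment M = P × e = 7.38 × 8.5 = 62.73 kip·in; bending f_b = M/S = 1.707 kip/in.
f_max = √(f_v² + f_b²) = √(0.3514² + 1.707²) = 1.743 kip/in.
φr_n = 0.75 × 0.6 × 60 × (0.707 × 0.25) = 4.772 kip/in → adequate.

f_max ≈ 1.74 kip/in; adequate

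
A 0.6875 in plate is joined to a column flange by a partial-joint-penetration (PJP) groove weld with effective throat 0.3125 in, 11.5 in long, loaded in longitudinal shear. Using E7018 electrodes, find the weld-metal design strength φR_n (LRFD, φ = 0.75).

φR_n ≈ 113 kip

E70XX → F_EXX = 70 ksi.
Effective throat (given) t_e = 0.3125 in.
A_we = 0.3125 × 11.5 = 3.594 in².
F_nw = 0.6 F_EXX = 42 ksi.
φR_n = 0.75 × 42 × 3.594 = 113.2 kip.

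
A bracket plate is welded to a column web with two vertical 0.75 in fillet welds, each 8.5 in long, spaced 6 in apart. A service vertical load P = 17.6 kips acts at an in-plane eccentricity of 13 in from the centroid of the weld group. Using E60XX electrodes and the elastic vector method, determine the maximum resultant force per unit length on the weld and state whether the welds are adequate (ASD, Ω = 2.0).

f_max ≈ 5.33 kip/in; adequate

E60XX → F_EXX = 60 ksi.
Total weld length L_w = 17 in. Treat welds as unit-width lines.
Polar moment about centroid: J = 2[d³/12 + d(b/2)²] = 2[8.5³/12 + 8.5×3²] = 255.4 in³.
Direct shear f_v = P/L_w = 17.6 / 17 = 1.035 kip/in (vertical).
Torsion M = P·e = 17.6 × 13 = 228.8 kip·in.
Critical point at (x, y) = (3, 4.25) from centroid. f_tx = M·y/J = 3.808 kip/in; f_ty = M·x/J = 2.688 kip/in.
Resultant f_max = √[f_tx² + (f_v + f_ty)²] = √[3.808² + (1.035 + 2.688)²] = 5.326 kip/in.
Capacity per unit length: r_n/Ω = (1/2.0) × 0.6 × 60 × (0.707 × 0.75) = 9.544 kip/in.
5.326 ≤ 9.544 → adequate.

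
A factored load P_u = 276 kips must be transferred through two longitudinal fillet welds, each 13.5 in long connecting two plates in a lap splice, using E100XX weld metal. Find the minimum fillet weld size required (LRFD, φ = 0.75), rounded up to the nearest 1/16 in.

w = 3/8 in

E100XX → F_EXX = 100 ksi.
Total weld length L = 27 in.
Required throat t_e = P_u / (φ × 0.6 F_EXX × L) = 276 / (0.75 × 0.6 × 100 × 27) = 0.2272 in.
Required leg w = t_e / 0.707 = 0.3213 in → use 3/8 in.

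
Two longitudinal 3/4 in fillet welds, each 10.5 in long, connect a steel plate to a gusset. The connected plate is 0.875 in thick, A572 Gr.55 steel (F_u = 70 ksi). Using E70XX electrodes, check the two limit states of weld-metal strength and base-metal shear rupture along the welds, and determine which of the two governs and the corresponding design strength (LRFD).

φR_n ≈ 351 kip (weld metal governs)

E70XX → F_EXX = 70 ksi.
t_e = 0.707 × 0.75 = 0.5302 in; L = 21 in.
Weld metal: φR_n = 0.75 × 0.6 × 70 × 0.5302 × 21 = 350.8 kip.
Base metal (shear rupture): φR_n = 0.75 × 0.6 × 70 × 0.875 × 21 = 578.8 kip.
Governing: weld metal.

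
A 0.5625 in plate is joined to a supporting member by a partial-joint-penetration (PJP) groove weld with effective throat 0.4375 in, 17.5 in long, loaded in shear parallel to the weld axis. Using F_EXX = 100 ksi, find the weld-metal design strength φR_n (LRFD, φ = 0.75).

φR_n ≈ 345 kips

Effective throat (given) t_e = 0.4375 in.
A_we = 0.4375 × 17.5 = 7.656 in².
F_nw = 0.6 F_EXX = 60 ksi.
φR_n = 0.75 × 60 × 7.656 = 344.5 kips.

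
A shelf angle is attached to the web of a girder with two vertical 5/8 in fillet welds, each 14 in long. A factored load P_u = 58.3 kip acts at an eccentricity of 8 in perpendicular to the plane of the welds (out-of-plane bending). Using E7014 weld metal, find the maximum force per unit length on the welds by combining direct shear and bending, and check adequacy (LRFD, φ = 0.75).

E70XX → F_EXX = 70 ksi.
L_w = 2 × 14 = 28 in; section modulus (unit throat) S = 2 × L²/6 = 65.33 in².
Direct shear f_v = P/L_w = 58.3/28 = 2.082 kip/in.
Moment M = P × e = 58.3 × 8 = 466.4 kip·in; bending f_b = M/S = 7.139 kip/in.
f_max = √(f_v² + f_b²) = √(2.082² + 7.139²) = 7.436 kip/in.
φr_n = 0.75 × 0.6 × 70 × (0.707 × 0.625) = 13.92 kip/in → adequate.

f_max ≈ 7.44 kip/in; adequate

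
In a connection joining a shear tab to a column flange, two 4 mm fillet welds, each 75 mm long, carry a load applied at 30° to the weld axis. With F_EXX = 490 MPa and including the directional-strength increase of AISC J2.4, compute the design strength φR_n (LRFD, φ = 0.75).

t_e = 0.707 × 4 = 2.828 mm; A_we = 2.828 × 150 = 424.2 mm².
Directional factor: 1.0 + 0.5 sin^1.5(30°) = 1.177.
F_nw = 0.6 × 490 × 1.177 = 346 MPa.
φR_n = 0.75 × 346 × 424.2 × 10⁻³ = 110.1 kN.

φR_n ≈ 110 kN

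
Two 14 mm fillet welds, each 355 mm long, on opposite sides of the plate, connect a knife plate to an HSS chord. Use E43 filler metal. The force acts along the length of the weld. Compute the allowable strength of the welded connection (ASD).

R_n/Ω ≈ 907 kN

E43XX → F_EXX = 430 MPa.
Effective throat t_e = 0.707 × 14 = 9.898 mm.
Total length L = 710 mm; A_we = 9.898 × 710 = 7028 mm².
F_nw = 0.6 F_EXX = 0.6 × 430 = 258 MPa.
R_n = 258 × 7028 × 10⁻³ = 1813 kN; R_n/Ω = 1813/2.0 = 906.6 kN.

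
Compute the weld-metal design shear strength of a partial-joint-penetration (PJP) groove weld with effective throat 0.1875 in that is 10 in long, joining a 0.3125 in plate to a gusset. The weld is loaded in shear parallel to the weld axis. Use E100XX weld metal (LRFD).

φR_n ≈ 84.4 kip

E100XX → F_EXX = 100 ksi.
Effective throat (given) t_e = 0.1875 in.
A_we = 0.1875 × 10 = 1.875 in².
F_nw = 0.6 F_EXX = 60 ksi.
φR_n = 0.75 × 60 × 1.875 = 84.38 kip.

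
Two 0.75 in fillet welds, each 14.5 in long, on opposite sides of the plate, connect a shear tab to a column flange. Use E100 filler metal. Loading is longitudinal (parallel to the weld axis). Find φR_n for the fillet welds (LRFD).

E100XX → F_EXX = 100 ksi.
Effective throat t_e = 0.707 × 0.75 = 0.5302 in.
Total length L = 29 in; A_we = 0.5302 × 29 = 15.38 in².
F_nw = 0.6 F_EXX = 0.6 × 100 = 60 ksi.
φR_n = 0.75 × 60 × 15.38 = 692 kips.

φR_n ≈ 692 kips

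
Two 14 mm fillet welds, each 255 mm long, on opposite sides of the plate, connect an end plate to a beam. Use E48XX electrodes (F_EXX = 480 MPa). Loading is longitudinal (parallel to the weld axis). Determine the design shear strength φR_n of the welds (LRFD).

Effective throat t_e = 0.707 × 14 = 9.898 mm.
Total length L = 510 mm; A_we = 9.898 × 510 = 5048 mm².
F_nw = 0.6 F_EXX = 0.6 × 480 = 288 MPa.
φR_n = 0.75 × 288 × 5048 × 10⁻³ = 1090 kN.

φR_n ≈ 1090 kN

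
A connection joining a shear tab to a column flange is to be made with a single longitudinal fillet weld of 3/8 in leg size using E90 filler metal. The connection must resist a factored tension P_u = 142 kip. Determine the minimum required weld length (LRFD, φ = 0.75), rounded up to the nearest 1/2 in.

E90XX → F_EXX = 90 ksi.
Throat t_e = 0.707 × 0.375 = 0.2651 in.
φr_n = 0.75 × 0.6 × 90 × 0.2651 = 10.74 kip/in.
L_req = P_u / φr_n = 142 / 10.74 = 13.22 in total.
Round up → use L = 13.5 in.

L = 13.5 in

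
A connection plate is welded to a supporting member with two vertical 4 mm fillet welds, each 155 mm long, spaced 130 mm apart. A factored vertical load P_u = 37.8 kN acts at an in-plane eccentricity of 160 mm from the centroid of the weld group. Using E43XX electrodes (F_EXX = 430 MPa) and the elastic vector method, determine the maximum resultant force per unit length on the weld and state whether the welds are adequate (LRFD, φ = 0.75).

Total weld length L_w = 310 mm. Treat welds as unit-width lines.
Polar moment about centroid: J = 2[d³/12 + d(b/2)²] = 2[155³/12 + 155×65²] = 1930000 mm³.
Direct shear f_v = P/L_w = 37.8×10³ / 310 = 121.9 N/mm (vertical).
Torsion M = P·e = 37.8×10³ × 160 = 6048000 N·mm.
Critical point at (x, y) = (65, 77.5) from centroid. f_tx = M·y/J = 242.8 N/mm; f_ty = M·x/J = 203.6 N/mm.
Resultant f_max = √[f_tx² + (f_v + f_ty)²] = √[242.8² + (121.9 + 203.6)²] = 406.2 N/mm.
Capacity per unit length: φr_n = 0.75 × 0.6 × 430 × (0.707 × 4) = 547.2 N/mm.
406.2 ≤ 547.2 → adequate.

f_max ≈ 406 N/mm; adequate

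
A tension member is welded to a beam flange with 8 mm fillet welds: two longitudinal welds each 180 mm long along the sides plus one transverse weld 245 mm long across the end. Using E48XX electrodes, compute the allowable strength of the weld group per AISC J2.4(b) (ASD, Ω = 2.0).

E48XX → F_EXX = 480 MPa.
t_e = 0.707 × 8 = 5.656 mm.
R_nwl = 0.6 × 480 × 5.656 × 360 × 10⁻³ = 586.4 kN (longitudinal, 2 welds).
R_nwt = 0.6 × 480 × 5.656 × 245 × 10⁻³ = 399.1 kN (transverse, base value).
(i) R_nwl + R_nwt = 985.5 kN; (ii) 0.85 R_nwl + 1.5 R_nwt = 1097 kN.
R_n = max = 1097 kN [governs: (ii)]; R_n/Ω = 548.5 kN.

R_n/Ω ≈ 549 kN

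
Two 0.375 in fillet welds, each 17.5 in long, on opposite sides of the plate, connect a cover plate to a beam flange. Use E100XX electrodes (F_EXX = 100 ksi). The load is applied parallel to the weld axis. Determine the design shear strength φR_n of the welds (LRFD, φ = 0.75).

Effective throat t_e = 0.707 × 0.375 = 0.2651 in.
Total length L = 35 in; A_we = 0.2651 × 35 = 9.279 in².
F_nw = 0.6 F_EXX = 0.6 × 100 = 60 ksi.
φR_n = 0.75 × 60 × 9.279 = 417.6 kips.

φR_n ≈ 418 kips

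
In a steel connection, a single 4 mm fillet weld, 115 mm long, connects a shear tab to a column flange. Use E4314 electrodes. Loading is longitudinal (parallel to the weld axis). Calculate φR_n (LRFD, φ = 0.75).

E43XX → F_EXX = 430 MPa.
Effective throat t_e = 0.707 × 4 = 2.828 mm.
Total length L = 115 mm; A_we = 2.828 × 115 = 325.2 mm².
F_nw = 0.6 F_EXX = 0.6 × 430 = 258 MPa.
φR_n = 0.75 × 258 × 325.2 × 10⁻³ = 62.93 kN.

φR_n ≈ 62.9 kN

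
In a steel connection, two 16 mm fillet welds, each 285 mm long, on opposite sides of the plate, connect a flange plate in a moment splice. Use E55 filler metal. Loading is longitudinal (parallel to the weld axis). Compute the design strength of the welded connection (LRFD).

φR_n ≈ 1600 kN

E55XX → F_EXX = 550 MPa.
Effective throat t_e = 0.707 × 16 = 11.31 mm.
Total length L = 570 mm; A_we = 11.31 × 570 = 6448 mm².
F_nw = 0.6 F_EXX = 0.6 × 550 = 330 MPa.
φR_n = 0.75 × 330 × 6448 × 10⁻³ = 1596 kN.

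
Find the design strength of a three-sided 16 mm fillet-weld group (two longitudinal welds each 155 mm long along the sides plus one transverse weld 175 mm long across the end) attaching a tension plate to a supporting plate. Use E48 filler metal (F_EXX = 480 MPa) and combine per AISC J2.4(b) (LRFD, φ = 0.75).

φR_n ≈ 1290 kN

t_e = 0.707 × 16 = 11.31 mm.
R_nwl = 0.6 × 480 × 11.31 × 310 × 10⁻³ = 1010 kN (longitudinal, 2 welds).
R_nwt = 0.6 × 480 × 11.31 × 175 × 10⁻³ = 570.1 kN (transverse, base value).
(i) R_nwl + R_nwt = 1580 kN; (ii) 0.85 R_nwl + 1.5 R_nwt = 1714 kN.
R_n = max = 1714 kN [governs: (ii)]; φR_n = 1285 kN.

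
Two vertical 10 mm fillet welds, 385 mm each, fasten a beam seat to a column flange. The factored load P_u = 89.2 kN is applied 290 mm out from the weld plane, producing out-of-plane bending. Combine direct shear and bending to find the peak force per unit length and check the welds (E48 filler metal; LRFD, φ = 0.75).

f_max ≈ 536 N/mm; adequate

E48XX → F_EXX = 480 MPa.
L_w = 2 × 385 = 770 mm; section modulus (unit throat) S = 2 × L²/6 = 49410 mm².
Direct shear f_v = P/L_w = 89.2×10³/770 = 115.8 N/mm.
Moment M = P × e = 89.2×10³ × 290 = 25868000 N·mm; bending f_b = M/S = 523.6 N/mm.
f_max = √(f_v² + f_b²) = √(115.8² + 523.6²) = 536.2 N/mm.
φr_n = 0.75 × 0.6 × 480 × (0.707 × 10) = 1527 N/mm → adequate.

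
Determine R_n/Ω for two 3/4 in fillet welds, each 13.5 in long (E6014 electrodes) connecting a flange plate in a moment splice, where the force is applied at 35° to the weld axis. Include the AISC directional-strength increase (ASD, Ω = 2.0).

R_n/Ω ≈ 314 kips

E60XX → F_EXX = 60 ksi.
t_e = 0.707 × 0.75 = 0.5302 in; A_we = 0.5302 × 27 = 14.32 in².
Directional factor: 1.0 + 0.5 sin^1.5(35°) = 1.217.
F_nw = 0.6 × 60 × 1.217 = 43.82 ksi.
R_n/Ω = (43.82 × 14.32) / 2.0 = 313.7 kips.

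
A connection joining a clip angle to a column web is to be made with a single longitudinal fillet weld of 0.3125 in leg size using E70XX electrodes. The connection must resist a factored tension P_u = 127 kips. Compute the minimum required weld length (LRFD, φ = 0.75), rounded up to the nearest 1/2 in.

L = 18.5 in

E70XX → F_EXX = 70 ksi.
Throat t_e = 0.707 × 0.3125 = 0.2209 in.
φr_n = 0.75 × 0.6 × 70 × 0.2209 = 6.96 kips/in.
L_req = P_u / φr_n = 127 / 6.96 = 18.25 in total.
Round up → use L = 18.5 in.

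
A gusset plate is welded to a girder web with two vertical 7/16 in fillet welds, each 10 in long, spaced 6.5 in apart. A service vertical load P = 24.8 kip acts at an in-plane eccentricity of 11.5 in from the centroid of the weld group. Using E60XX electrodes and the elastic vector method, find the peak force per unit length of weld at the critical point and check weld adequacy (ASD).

f_max ≈ 5.28 kip/in; adequate

E60XX → F_EXX = 60 ksi.
Total weld length L_w = 20 in. Treat welds as unit-width lines.
Polar moment about centroid: J = 2[d³/12 + d(b/2)²] = 2[10³/12 + 10×3.25²] = 377.9 in³.
Direct shear f_v = P/L_w = 24.8 / 20 = 1.24 kip/in (vertical).
Torsion M = P·e = 24.8 × 11.5 = 285.2 kip·in.
Critical point at (x, y) = (3.25, 5) from centroid. f_tx = M·y/J = 3.773 kip/in; f_ty = M·x/J = 2.453 kip/in.
Resultant f_max = √[f_tx² + (f_v + f_ty)²] = √[3.773² + (1.24 + 2.453)²] = 5.28 kip/in.
Capacity per unit length: r_n/Ω = (1/2.0) × 0.6 × 60 × (0.707 × 0.4375) = 5.568 kip/in.
5.28 ≤ 5.568 → adequate.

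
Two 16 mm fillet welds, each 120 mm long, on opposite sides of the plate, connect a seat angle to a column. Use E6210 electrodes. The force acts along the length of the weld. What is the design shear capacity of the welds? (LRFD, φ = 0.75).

φR_n ≈ 757 kN

E62XX → F_EXX = 620 MPa.
Effective throat t_e = 0.707 × 16 = 11.31 mm.
Total length L = 240 mm; A_we = 11.31 × 240 = 2715 mm².
F_nw = 0.6 F_EXX = 0.6 × 620 = 372 MPa.
φR_n = 0.75 × 372 × 2715 × 10⁻³ = 757.5 kN.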